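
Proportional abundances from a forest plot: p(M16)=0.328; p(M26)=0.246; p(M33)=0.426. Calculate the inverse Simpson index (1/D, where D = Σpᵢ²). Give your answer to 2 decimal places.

D = 0.328² + 0.246² + 0.426² = 0.10758 + 0.06052 + 0.18148 = 0.34958 (working shown to 5 dp, full precision carried).
So 1/D = 2.8606, i.e. 2.86 to 2 decimal places.

2.86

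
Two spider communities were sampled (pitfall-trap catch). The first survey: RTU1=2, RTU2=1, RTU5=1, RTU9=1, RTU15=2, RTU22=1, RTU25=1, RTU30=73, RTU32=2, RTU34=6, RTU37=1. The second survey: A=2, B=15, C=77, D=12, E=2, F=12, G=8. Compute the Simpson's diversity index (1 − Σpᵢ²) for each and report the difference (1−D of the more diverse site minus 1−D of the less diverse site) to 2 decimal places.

The first survey: N=91, proportions 0.02198, 0.01099, 0.01099, 0.01099, 0.02198, 0.01099, 0.01099, 0.8022, 0.02198, 0.06593, 0.01099, giving 1−D = 0.34996 (working shown to 5 dp, full precision carried).
The second survey: N=128, proportions 0.01562, 0.11719, 0.60156, 0.09375, 0.01562, 0.09375, 0.0625, giving 1−D = 0.60242.
Difference = |0.34996 − 0.60242| = 0.25246, i.e. 0.25 to 2 decimal places.

0.25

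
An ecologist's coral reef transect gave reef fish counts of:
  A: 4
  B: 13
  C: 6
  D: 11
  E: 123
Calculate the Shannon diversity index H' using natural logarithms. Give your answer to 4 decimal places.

Total N = 4+13+6+11+123 = 157, so the proportions are 0.025478, 0.082803, 0.038217, 0.070064, 0.783439 (working shown to 6 dp, full precision carried).
Each pᵢ ln pᵢ term: 0.025478×(-3.669951)=-0.093502, 0.082803×(-2.491296)=-0.206286, 0.038217×(-3.264486)=-0.124757, 0.070064×(-2.658351)=-0.186254, 0.783439×(-0.244061)=-0.191207.
Sum = -0.802006, so H' = 0.8020.

0.8020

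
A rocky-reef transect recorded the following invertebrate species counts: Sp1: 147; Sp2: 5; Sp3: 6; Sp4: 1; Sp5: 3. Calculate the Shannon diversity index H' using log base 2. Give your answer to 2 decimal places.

0.61

Total N = 147+5+6+1+3 = 162, so the proportions are 0.9074, 0.0309, 0.037, 0.0062, 0.0185 (working shown to 4 dp, full precision carried).
Each pᵢ log₂ pᵢ term: 0.9074×(-0.1402)=-0.1272, 0.0309×(-5.0179)=-0.1549, 0.037×(-4.7549)=-0.1761, 0.0062×(-7.3399)=-0.0453, 0.0185×(-5.7549)=-0.1066.
Sum = -0.6101, so H' = 0.61.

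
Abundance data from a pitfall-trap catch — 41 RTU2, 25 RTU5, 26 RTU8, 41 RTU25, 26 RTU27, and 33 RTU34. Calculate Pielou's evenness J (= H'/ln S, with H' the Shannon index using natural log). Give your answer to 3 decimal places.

0.987

Total N = 41+25+26+41+26+33 = 192, so the proportions are 0.21354, 0.13021, 0.13542, 0.21354, 0.13542, 0.17188 (working shown to 5 dp, full precision carried).
H' = −Σ pᵢ ln pᵢ = −((-0.32969) + (-0.26545) + (-0.27075) + (-0.32969) + (-0.27075) + (-0.30267)) = 1.76900.
With S = 6 species, ln S = 1.79176, so J = 1.76900/1.79176 = 0.98730, i.e. 0.987 to 3 decimal places.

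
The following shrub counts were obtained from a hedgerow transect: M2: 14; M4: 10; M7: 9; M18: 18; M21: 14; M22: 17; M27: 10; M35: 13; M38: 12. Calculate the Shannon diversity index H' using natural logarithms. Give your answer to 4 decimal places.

2.1718

Total N = 14+10+9+18+14+17+10+13+12 = 117, so the proportions are 0.119658, 0.08547, 0.076923, 0.153846, 0.119658, 0.145299, 0.08547, 0.111111, 0.102564 (working shown to 6 dp, full precision carried).
Each pᵢ ln pᵢ term: 0.119658×(-2.123117)=-0.254048, 0.08547×(-2.459589)=-0.210221, 0.076923×(-2.564949)=-0.197304, 0.153846×(-1.871802)=-0.287970, 0.119658×(-2.123117)=-0.254048, 0.145299×(-1.928961)=-0.280276, 0.08547×(-2.459589)=-0.210221, 0.111111×(-2.197225)=-0.244136, 0.102564×(-2.277267)=-0.233566.
Sum = -2.171790, so H' = 2.1718.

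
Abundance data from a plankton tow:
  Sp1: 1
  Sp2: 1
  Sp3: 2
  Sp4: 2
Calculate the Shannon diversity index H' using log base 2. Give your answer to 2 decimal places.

1.92

Total N = 1+1+2+2 = 6, so the proportions are 0.1667, 0.1667, 0.3333, 0.3333 (working shown to 4 dp, full precision carried).
Each pᵢ log₂ pᵢ term: 0.1667×(-2.5850)=-0.4308, 0.1667×(-2.5850)=-0.4308, 0.3333×(-1.5850)=-0.5283, 0.3333×(-1.5850)=-0.5283.
Sum = -1.9183, so H' = 1.92.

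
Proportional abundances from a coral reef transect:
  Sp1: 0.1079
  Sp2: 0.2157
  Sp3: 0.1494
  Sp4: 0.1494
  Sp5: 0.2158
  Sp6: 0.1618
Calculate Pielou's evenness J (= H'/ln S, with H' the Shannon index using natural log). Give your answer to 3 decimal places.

0.985

H' = −Σ pᵢ ln pᵢ = −((-0.24024) + (-0.33086) + (-0.28403) + (-0.28403) + (-0.33091) + (-0.29470)) = 1.76477 (working shown to 5 dp, full precision carried).
With S = 6 species, ln S = 1.79176, so J = 1.76477/1.79176 = 0.98494, i.e. 0.985 to 3 decimal places.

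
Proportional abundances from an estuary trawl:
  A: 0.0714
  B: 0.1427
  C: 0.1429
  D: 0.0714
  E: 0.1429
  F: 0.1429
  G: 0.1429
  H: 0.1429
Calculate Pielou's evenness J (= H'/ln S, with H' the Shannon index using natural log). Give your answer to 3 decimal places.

H' = −Σ pᵢ ln pᵢ = −((-0.18846) + (-0.27784) + (-0.27803) + (-0.18846) + (-0.27803) + (-0.27803) + (-0.27803) + (-0.27803)) = 2.04489 (working shown to 5 dp, full precision carried).
With S = 8 species, ln S = 2.07944, so J = 2.04489/2.07944 = 0.98338, i.e. 0.983 to 3 decimal places.

0.983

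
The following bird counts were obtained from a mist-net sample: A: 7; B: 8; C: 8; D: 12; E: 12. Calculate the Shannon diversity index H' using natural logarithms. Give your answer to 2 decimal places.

Total N = 7+8+8+12+12 = 47, so the proportions are 0.1489, 0.1702, 0.1702, 0.2553, 0.2553 (working shown to 4 dp, full precision carried).
Each pᵢ ln pᵢ term: 0.1489×(-1.9042)=-0.2836, 0.1702×(-1.7707)=-0.3014, 0.1702×(-1.7707)=-0.3014, 0.2553×(-1.3652)=-0.3486, 0.2553×(-1.3652)=-0.3486.
Sum = -1.5835, so H' = 1.58.

1.58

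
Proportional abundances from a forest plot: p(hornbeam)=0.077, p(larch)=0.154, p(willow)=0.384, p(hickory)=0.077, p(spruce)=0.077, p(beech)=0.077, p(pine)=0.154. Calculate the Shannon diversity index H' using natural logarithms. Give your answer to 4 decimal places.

Each pᵢ ln pᵢ term (working shown to 6 dp, full precision carried): 0.077×(-2.563950)=-0.197424, 0.154×(-1.870803)=-0.288104, 0.384×(-0.957113)=-0.367531, 0.077×(-2.563950)=-0.197424, 0.077×(-2.563950)=-0.197424, 0.077×(-2.563950)=-0.197424, 0.154×(-1.870803)=-0.288104.
Sum = -1.733435, so H' = 1.7334.

1.7334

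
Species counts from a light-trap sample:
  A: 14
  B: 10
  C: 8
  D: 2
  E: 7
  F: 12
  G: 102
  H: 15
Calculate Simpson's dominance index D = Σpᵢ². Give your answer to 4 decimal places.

0.3871

Total N = 14+10+8+2+7+12+102+15 = 170, so the proportions are 0.082353, 0.058824, 0.047059, 0.011765, 0.041176, 0.070588, 0.6, 0.088235 (working shown to 6 dp, full precision carried).
D = 0.082353² + 0.058824² + 0.047059² + 0.011765² + 0.041176² + 0.070588² + 0.6² + 0.088235² = 0.006782 + 0.003460 + 0.002215 + 0.000138 + 0.001696 + 0.004983 + 0.360000 + 0.007785 = 0.387059.
To 4 decimal places, D = 0.3871.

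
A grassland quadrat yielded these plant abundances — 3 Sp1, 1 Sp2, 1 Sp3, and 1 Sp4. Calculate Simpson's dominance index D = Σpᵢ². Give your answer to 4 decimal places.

Total N = 3+1+1+1 = 6, so the proportions are 0.5, 0.166667, 0.166667, 0.166667 (working shown to 6 dp, full precision carried).
D = 0.5² + 0.166667² + 0.166667² + 0.166667² = 0.250000 + 0.027778 + 0.027778 + 0.027778 = 0.333333.
To 4 decimal places, D = 0.3333.

0.3333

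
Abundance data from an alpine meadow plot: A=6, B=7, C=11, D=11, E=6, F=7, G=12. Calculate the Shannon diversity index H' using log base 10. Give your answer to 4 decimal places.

0.8277

Total N = 6+7+11+11+6+7+12 = 60, so the proportions are 0.1, 0.116667, 0.183333, 0.183333, 0.1, 0.116667, 0.2 (working shown to 6 dp, full precision carried).
Each pᵢ log₁₀ pᵢ term: 0.1×(-1.000000)=-0.100000, 0.116667×(-0.933053)=-0.108856, 0.183333×(-0.736759)=-0.135072, 0.183333×(-0.736759)=-0.135072, 0.1×(-1.000000)=-0.100000, 0.116667×(-0.933053)=-0.108856, 0.2×(-0.698970)=-0.139794.
Sum = -0.827651, so H' = 0.8277.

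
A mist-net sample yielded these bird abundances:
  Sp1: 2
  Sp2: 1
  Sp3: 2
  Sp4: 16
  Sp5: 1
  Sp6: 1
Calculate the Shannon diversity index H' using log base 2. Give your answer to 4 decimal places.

Total N = 2+1+2+16+1+1 = 23, so the proportions are 0.086957, 0.043478, 0.086957, 0.695652, 0.043478, 0.043478 (working shown to 6 dp, full precision carried).
Each pᵢ log₂ pᵢ term: 0.086957×(-3.523562)=-0.306397, 0.043478×(-4.523562)=-0.196677, 0.086957×(-3.523562)=-0.306397, 0.695652×(-0.523562)=-0.364217, 0.043478×(-4.523562)=-0.196677, 0.043478×(-4.523562)=-0.196677.
Sum = -1.567040, so H' = 1.5670.

1.5670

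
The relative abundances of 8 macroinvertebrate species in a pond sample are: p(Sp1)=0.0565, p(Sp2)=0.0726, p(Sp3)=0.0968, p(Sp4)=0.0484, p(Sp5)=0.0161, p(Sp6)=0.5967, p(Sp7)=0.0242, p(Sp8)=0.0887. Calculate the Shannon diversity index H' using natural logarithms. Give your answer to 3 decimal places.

Each pᵢ ln pᵢ term (working shown to 5 dp, full precision carried): 0.0565×(-2.87351)=-0.16235, 0.0726×(-2.62279)=-0.19041, 0.0968×(-2.33511)=-0.22604, 0.0484×(-3.02826)=-0.14657, 0.0161×(-4.12894)=-0.06648, 0.5967×(-0.51634)=-0.30810, 0.0242×(-3.72140)=-0.09006, 0.0887×(-2.42250)=-0.21488.
Sum = -1.40488, so H' = 1.405.

1.405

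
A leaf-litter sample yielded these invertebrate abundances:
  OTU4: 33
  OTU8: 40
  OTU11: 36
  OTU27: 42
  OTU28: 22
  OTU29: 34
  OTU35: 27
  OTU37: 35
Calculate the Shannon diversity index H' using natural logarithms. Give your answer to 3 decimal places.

Total N = 33+40+36+42+22+34+27+35 = 269, so the proportions are 0.12268, 0.1487, 0.13383, 0.15613, 0.08178, 0.12639, 0.10037, 0.13011 (working shown to 5 dp, full precision carried).
Each pᵢ ln pᵢ term: 0.12268×(-2.09820)=-0.25740, 0.1487×(-1.90583)=-0.28340, 0.13383×(-2.01119)=-0.26916, 0.15613×(-1.85704)=-0.28995, 0.08178×(-2.50367)=-0.20476, 0.12639×(-2.06835)=-0.26143, 0.10037×(-2.29887)=-0.23074, 0.13011×(-2.03936)=-0.26534.
Sum = -2.06217, so H' = 2.062.

2.062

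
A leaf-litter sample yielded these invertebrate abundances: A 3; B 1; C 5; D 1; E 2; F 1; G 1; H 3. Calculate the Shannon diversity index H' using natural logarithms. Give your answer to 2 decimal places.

1.89

Total N = 3+1+5+1+2+1+1+3 = 17, so the proportions are 0.1765, 0.0588, 0.2941, 0.0588, 0.1176, 0.0588, 0.0588, 0.1765 (working shown to 4 dp, full precision carried).
Each pᵢ ln pᵢ term: 0.1765×(-1.7346)=-0.3061, 0.0588×(-2.8332)=-0.1667, 0.2941×(-1.2238)=-0.3599, 0.0588×(-2.8332)=-0.1667, 0.1176×(-2.1401)=-0.2518, 0.0588×(-2.8332)=-0.1667, 0.0588×(-2.8332)=-0.1667, 0.1765×(-1.7346)=-0.3061.
Sum = -1.8906, so H' = 1.89.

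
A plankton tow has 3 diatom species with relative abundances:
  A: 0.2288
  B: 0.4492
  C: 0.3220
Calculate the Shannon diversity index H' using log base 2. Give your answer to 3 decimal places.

1.532

Each pᵢ log₂ pᵢ term (working shown to 5 dp, full precision carried): 0.2288×(-2.12784)=-0.48685, 0.4492×(-1.15457)=-0.51863, 0.322×(-1.63487)=-0.52643.
Sum = -1.53191, so H' = 1.532.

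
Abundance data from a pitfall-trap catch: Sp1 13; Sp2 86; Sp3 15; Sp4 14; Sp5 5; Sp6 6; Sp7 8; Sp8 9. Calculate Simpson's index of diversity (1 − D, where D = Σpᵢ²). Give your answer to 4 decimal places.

0.6634

Total N = 13+86+15+14+5+6+8+9 = 156, so the proportions are 0.083333, 0.551282, 0.096154, 0.089744, 0.032051, 0.038462, 0.051282, 0.057692 (working shown to 6 dp, full precision carried).
D = 0.083333² + 0.551282² + 0.096154² + 0.089744² + 0.032051² + 0.038462² + 0.051282² + 0.057692² = 0.006944 + 0.303912 + 0.009246 + 0.008054 + 0.001027 + 0.001479 + 0.002630 + 0.003328 = 0.336621.
So 1 − D = 0.663379, i.e. 0.6634 to 4 decimal places.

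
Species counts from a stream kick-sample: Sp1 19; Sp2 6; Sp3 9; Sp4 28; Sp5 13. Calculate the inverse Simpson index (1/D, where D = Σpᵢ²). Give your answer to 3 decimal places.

3.931

Total N = 19+6+9+28+13 = 75, so the proportions are 0.2533333, 0.08, 0.12, 0.3733333, 0.1733333 (working shown to 7 dp, full precision carried).
D = 0.2533333² + 0.08² + 0.12² + 0.3733333² + 0.1733333² = 0.0641778 + 0.0064000 + 0.0144000 + 0.1393778 + 0.0300444 = 0.2544000.
So 1/D = 3.93082, i.e. 3.931 to 3 decimal places.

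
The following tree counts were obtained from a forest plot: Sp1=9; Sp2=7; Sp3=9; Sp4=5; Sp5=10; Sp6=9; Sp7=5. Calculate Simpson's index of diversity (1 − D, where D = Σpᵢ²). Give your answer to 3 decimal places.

Total N = 9+7+9+5+10+9+5 = 54, so the proportions are 0.16667, 0.12963, 0.16667, 0.09259, 0.18519, 0.16667, 0.09259 (working shown to 5 dp, full precision carried).
D = 0.16667² + 0.12963² + 0.16667² + 0.09259² + 0.18519² + 0.16667² + 0.09259² = 0.02778 + 0.01680 + 0.02778 + 0.00857 + 0.03429 + 0.02778 + 0.00857 = 0.15158.
So 1 − D = 0.84842, i.e. 0.848 to 3 decimal places.

0.848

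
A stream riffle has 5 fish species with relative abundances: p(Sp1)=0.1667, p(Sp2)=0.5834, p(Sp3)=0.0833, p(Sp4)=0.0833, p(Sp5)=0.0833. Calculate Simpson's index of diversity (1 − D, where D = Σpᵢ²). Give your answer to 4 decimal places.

D = 0.1667² + 0.5834² + 0.0833² + 0.0833² + 0.0833² = 0.027789 + 0.340356 + 0.006939 + 0.006939 + 0.006939 = 0.388961 (working shown to 6 dp, full precision carried).
So 1 − D = 0.611039, i.e. 0.6110 to 4 decimal places.

0.6110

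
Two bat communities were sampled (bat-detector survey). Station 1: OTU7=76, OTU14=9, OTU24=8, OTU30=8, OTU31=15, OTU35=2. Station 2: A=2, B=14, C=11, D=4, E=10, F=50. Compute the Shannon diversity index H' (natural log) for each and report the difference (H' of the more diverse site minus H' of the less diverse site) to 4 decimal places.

0.1605

Station 1: N=118, proportions 0.644068, 0.076271, 0.067797, 0.067797, 0.127119, 0.016949, giving H' = 1.175864 (working shown to 6 dp, full precision carried).
Station 2: N=91, proportions 0.021978, 0.153846, 0.120879, 0.043956, 0.10989, 0.549451, giving H' = 1.336331.
Difference = |1.175864 − 1.336331| = 0.160467, i.e. 0.1605 to 4 decimal places.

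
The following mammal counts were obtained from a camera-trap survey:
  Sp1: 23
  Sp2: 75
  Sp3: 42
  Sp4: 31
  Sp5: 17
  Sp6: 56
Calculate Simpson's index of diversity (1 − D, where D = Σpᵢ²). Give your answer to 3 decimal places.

Total N = 23+75+42+31+17+56 = 244, so the proportions are 0.09426, 0.30738, 0.17213, 0.12705, 0.06967, 0.22951 (working shown to 5 dp, full precision carried).
D = 0.09426² + 0.30738² + 0.17213² + 0.12705² + 0.06967² + 0.22951² = 0.00889 + 0.09448 + 0.02963 + 0.01614 + 0.00485 + 0.05267 = 0.20666.
So 1 − D = 0.79334, i.e. 0.793 to 3 decimal places.

0.793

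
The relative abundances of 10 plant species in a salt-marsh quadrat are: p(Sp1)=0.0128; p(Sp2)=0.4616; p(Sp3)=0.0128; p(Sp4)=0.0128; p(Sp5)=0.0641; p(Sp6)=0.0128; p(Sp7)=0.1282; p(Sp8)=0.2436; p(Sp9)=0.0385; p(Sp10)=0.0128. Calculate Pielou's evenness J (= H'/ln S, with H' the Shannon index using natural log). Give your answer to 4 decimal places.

0.6708

H' = −Σ pᵢ ln pᵢ = −((-0.055786) + (-0.356843) + (-0.055786) + (-0.055786) + (-0.176103) + (-0.055786) + (-0.263344) + (-0.344019) + (-0.125398) + (-0.055786)) = 1.544638 (working shown to 6 dp, full precision carried).
With S = 10 species, ln S = 2.302585, so J = 1.544638/2.302585 = 0.670828, i.e. 0.6708 to 4 decimal places.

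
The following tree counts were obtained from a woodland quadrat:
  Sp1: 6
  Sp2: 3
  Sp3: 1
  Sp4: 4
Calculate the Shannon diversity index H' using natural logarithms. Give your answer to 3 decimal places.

Total N = 6+3+1+4 = 14, so the proportions are 0.42857, 0.21429, 0.07143, 0.28571 (working shown to 5 dp, full precision carried).
Each pᵢ ln pᵢ term: 0.42857×(-0.84730)=-0.36313, 0.21429×(-1.54045)=-0.33010, 0.07143×(-2.63906)=-0.18850, 0.28571×(-1.25276)=-0.35793.
Sum = -1.23966, so H' = 1.240.

1.240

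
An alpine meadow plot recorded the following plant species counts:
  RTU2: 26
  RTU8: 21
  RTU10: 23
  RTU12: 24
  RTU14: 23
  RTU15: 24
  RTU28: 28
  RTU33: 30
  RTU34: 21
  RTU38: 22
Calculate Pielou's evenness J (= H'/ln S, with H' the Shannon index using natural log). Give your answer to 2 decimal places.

1.00

Total N = 26+21+23+24+23+24+28+30+21+22 = 242, so the proportions are 0.1074, 0.0868, 0.095, 0.0992, 0.095, 0.0992, 0.1157, 0.124, 0.0868, 0.0909 (working shown to 4 dp, full precision carried).
H' = −Σ pᵢ ln pᵢ = −((-0.2397) + (-0.2121) + (-0.2237) + (-0.2292) + (-0.2237) + (-0.2292) + (-0.2495) + (-0.2588) + (-0.2121) + (-0.2180)) = 2.2960.
With S = 10 species, ln S = 2.3026, so J = 2.2960/2.3026 = 0.9971, i.e. 1.00 to 2 decimal places.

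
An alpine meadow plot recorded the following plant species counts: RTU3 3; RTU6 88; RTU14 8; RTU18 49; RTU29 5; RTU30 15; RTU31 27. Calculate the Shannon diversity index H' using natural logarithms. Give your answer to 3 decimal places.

Total N = 3+88+8+49+5+15+27 = 195, so the proportions are 0.01538, 0.45128, 0.04103, 0.25128, 0.02564, 0.07692, 0.13846 (working shown to 5 dp, full precision carried).
Each pᵢ ln pᵢ term: 0.01538×(-4.17439)=-0.06422, 0.45128×(-0.79566)=-0.35907, 0.04103×(-3.19356)=-0.13102, 0.25128×(-1.38118)=-0.34707, 0.02564×(-3.66356)=-0.09394, 0.07692×(-2.56495)=-0.19730, 0.13846×(-1.97716)=-0.27376.
Sum = -1.46638, so H' = 1.466.

1.466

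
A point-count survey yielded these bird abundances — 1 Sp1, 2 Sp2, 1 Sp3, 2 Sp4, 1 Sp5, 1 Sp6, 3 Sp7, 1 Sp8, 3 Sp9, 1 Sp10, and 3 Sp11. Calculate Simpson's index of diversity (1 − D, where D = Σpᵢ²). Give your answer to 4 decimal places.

Total N = 1+2+1+2+1+1+3+1+3+1+3 = 19, so the proportions are 0.052632, 0.105263, 0.052632, 0.105263, 0.052632, 0.052632, 0.157895, 0.052632, 0.157895, 0.052632, 0.157895 (working shown to 6 dp, full precision carried).
D = 0.052632² + 0.105263² + 0.052632² + 0.105263² + 0.052632² + 0.052632² + 0.157895² + 0.052632² + 0.157895² + 0.052632² + 0.157895² = 0.002770 + 0.011080 + 0.002770 + 0.011080 + 0.002770 + 0.002770 + 0.024931 + 0.002770 + 0.024931 + 0.002770 + 0.024931 = 0.113573.
So 1 − D = 0.886427, i.e. 0.8864 to 4 decimal places.

0.8864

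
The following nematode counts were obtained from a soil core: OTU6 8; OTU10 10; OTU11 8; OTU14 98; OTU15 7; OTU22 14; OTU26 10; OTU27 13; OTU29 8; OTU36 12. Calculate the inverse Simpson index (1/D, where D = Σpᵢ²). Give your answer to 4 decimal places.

Total N = 8+10+8+98+7+14+10+13+8+12 = 188, so the proportions are 0.04255319, 0.05319149, 0.04255319, 0.5212766, 0.03723404, 0.07446809, 0.05319149, 0.06914894, 0.04255319, 0.06382979 (working shown to 8 dp, full precision carried).
D = 0.04255319² + 0.05319149² + 0.04255319² + 0.5212766² + 0.03723404² + 0.07446809² + 0.05319149² + 0.06914894² + 0.04255319² + 0.06382979² = 0.00181077 + 0.00282933 + 0.00181077 + 0.27172929 + 0.00138637 + 0.00554550 + 0.00282933 + 0.00478158 + 0.00181077 + 0.00407424 = 0.29860797.
So 1/D = 3.348872, i.e. 3.3489 to 4 decimal places.

3.3489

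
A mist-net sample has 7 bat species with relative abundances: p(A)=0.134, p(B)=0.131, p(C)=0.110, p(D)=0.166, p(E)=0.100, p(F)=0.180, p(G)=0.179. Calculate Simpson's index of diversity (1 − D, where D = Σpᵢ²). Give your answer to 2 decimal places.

D = 0.134² + 0.131² + 0.11² + 0.166² + 0.1² + 0.18² + 0.179² = 0.0180 + 0.0172 + 0.0121 + 0.0276 + 0.0100 + 0.0324 + 0.0320 = 0.1492 (working shown to 4 dp, full precision carried).
So 1 − D = 0.8508, i.e. 0.85 to 2 decimal places.

0.85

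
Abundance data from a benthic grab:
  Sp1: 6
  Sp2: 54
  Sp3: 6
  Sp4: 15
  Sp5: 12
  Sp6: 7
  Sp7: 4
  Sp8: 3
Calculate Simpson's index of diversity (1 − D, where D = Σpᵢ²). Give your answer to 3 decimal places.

0.700

Total N = 6+54+6+15+12+7+4+3 = 107, so the proportions are 0.05607, 0.50467, 0.05607, 0.14019, 0.11215, 0.06542, 0.03738, 0.02804 (working shown to 5 dp, full precision carried).
D = 0.05607² + 0.50467² + 0.05607² + 0.14019² + 0.11215² + 0.06542² + 0.03738² + 0.02804² = 0.00314 + 0.25469 + 0.00314 + 0.01965 + 0.01258 + 0.00428 + 0.00140 + 0.00079 = 0.29968.
So 1 − D = 0.70032, i.e. 0.700 to 3 decimal places.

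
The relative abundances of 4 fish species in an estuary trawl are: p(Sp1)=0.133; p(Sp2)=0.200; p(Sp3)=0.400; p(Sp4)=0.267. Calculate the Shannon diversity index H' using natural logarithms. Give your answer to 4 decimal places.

Each pᵢ ln pᵢ term (working shown to 6 dp, full precision carried): 0.133×(-2.017406)=-0.268315, 0.2×(-1.609438)=-0.321888, 0.4×(-0.916291)=-0.366516, 0.267×(-1.320507)=-0.352575.
Sum = -1.309294, so H' = 1.3093.

1.3093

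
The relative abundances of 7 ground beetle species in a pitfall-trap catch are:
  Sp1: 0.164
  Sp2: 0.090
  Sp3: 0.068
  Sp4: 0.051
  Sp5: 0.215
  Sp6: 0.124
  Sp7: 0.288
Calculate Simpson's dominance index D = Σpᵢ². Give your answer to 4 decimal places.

0.1868

D = 0.164² + 0.09² + 0.068² + 0.051² + 0.215² + 0.124² + 0.288² = 0.026896 + 0.008100 + 0.004624 + 0.002601 + 0.046225 + 0.015376 + 0.082944 = 0.186766 (working shown to 6 dp, full precision carried).
To 4 decimal places, D = 0.1868.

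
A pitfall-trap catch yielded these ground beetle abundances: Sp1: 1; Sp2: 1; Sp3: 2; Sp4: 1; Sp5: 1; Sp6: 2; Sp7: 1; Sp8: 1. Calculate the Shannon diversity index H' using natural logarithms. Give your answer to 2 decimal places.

Total N = 1+1+2+1+1+2+1+1 = 10, so the proportions are 0.1, 0.1, 0.2, 0.1, 0.1, 0.2, 0.1, 0.1 (working shown to 4 dp, full precision carried).
Each pᵢ ln pᵢ term: 0.1×(-2.3026)=-0.2303, 0.1×(-2.3026)=-0.2303, 0.2×(-1.6094)=-0.3219, 0.1×(-2.3026)=-0.2303, 0.1×(-2.3026)=-0.2303, 0.2×(-1.6094)=-0.3219, 0.1×(-2.3026)=-0.2303, 0.1×(-2.3026)=-0.2303.
Sum = -2.0253, so H' = 2.03.

2.03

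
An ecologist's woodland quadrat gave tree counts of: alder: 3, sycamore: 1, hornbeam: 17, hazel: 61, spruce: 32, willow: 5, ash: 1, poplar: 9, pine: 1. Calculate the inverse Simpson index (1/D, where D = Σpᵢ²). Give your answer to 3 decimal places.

Total N = 3+1+17+61+32+5+1+9+1 = 130, so the proportions are 0.0230769, 0.0076923, 0.1307692, 0.4692308, 0.2461538, 0.0384615, 0.0076923, 0.0692308, 0.0076923 (working shown to 7 dp, full precision carried).
D = 0.0230769² + 0.0076923² + 0.1307692² + 0.4692308² + 0.2461538² + 0.0384615² + 0.0076923² + 0.0692308² + 0.0076923² = 0.0005325 + 0.0000592 + 0.0171006 + 0.2201775 + 0.0605917 + 0.0014793 + 0.0000592 + 0.0047929 + 0.0000592 = 0.3048521.
So 1/D = 3.28028, i.e. 3.280 to 3 decimal places.

3.280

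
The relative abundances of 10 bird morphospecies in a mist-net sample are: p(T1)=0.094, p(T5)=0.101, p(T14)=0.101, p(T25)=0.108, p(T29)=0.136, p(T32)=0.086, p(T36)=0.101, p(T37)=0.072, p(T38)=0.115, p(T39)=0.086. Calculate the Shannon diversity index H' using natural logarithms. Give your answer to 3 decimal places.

Each pᵢ ln pᵢ term (working shown to 5 dp, full precision carried): 0.094×(-2.36446)=-0.22226, 0.101×(-2.29263)=-0.23156, 0.101×(-2.29263)=-0.23156, 0.108×(-2.22562)=-0.24037, 0.136×(-1.99510)=-0.27133, 0.086×(-2.45341)=-0.21099, 0.101×(-2.29263)=-0.23156, 0.072×(-2.63109)=-0.18944, 0.115×(-2.16282)=-0.24872, 0.086×(-2.45341)=-0.21099.
Sum = -2.28878, so H' = 2.289.

2.289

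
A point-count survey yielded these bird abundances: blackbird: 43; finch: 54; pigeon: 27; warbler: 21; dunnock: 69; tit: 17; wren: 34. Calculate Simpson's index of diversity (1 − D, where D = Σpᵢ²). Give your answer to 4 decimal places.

Total N = 43+54+27+21+69+17+34 = 265, so the proportions are 0.162264, 0.203774, 0.101887, 0.079245, 0.260377, 0.064151, 0.128302 (working shown to 6 dp, full precision carried).
D = 0.162264² + 0.203774² + 0.101887² + 0.079245² + 0.260377² + 0.064151² + 0.128302² = 0.026330 + 0.041524 + 0.010381 + 0.006280 + 0.067796 + 0.004115 + 0.016461 = 0.172887.
So 1 − D = 0.827113, i.e. 0.8271 to 4 decimal places.

0.8271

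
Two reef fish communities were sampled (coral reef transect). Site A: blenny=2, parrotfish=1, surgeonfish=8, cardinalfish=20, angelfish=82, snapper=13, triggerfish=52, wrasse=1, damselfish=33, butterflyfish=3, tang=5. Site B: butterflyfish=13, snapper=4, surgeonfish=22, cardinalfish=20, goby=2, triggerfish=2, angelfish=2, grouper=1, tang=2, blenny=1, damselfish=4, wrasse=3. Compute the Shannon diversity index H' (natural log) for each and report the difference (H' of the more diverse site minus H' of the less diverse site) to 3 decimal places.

0.211

Site A: N=220, proportions 0.0090909, 0.0045455, 0.0363636, 0.0909091, 0.3727273, 0.0590909, 0.2363636, 0.0045455, 0.15, 0.0136364, 0.0227273, giving H' = 1.7353355 (working shown to 7 dp, full precision carried).
Site B: N=76, proportions 0.1710526, 0.0526316, 0.2894737, 0.2631579, 0.0263158, 0.0263158, 0.0263158, 0.0131579, 0.0263158, 0.0131579, 0.0526316, 0.0394737, giving H' = 1.9466111.
Difference = |1.7353355 − 1.9466111| = 0.2112756, i.e. 0.211 to 3 decimal places.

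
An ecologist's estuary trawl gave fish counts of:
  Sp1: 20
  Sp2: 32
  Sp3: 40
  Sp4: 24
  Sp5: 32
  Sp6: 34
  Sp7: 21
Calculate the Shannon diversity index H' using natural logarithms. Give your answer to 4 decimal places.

Total N = 20+32+40+24+32+34+21 = 203, so the proportions are 0.098522, 0.157635, 0.197044, 0.118227, 0.157635, 0.167488, 0.103448 (working shown to 6 dp, full precision carried).
Each pᵢ ln pᵢ term: 0.098522×(-2.317474)=-0.228323, 0.157635×(-1.847470)=-0.291227, 0.197044×(-1.624327)=-0.320064, 0.118227×(-2.135152)=-0.252432, 0.157635×(-1.847470)=-0.291227, 0.167488×(-1.786845)=-0.299275, 0.103448×(-2.268684)=-0.234691.
Sum = -1.917238, so H' = 1.9172.

1.9172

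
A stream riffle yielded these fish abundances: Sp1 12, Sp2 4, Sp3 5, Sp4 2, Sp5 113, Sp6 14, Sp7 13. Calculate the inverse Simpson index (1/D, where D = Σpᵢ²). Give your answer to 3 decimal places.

Total N = 12+4+5+2+113+14+13 = 163, so the proportions are 0.07362, 0.02454, 0.030675, 0.01227, 0.693252, 0.08589, 0.079755 (working shown to 6 dp, full precision carried).
D = 0.07362² + 0.02454² + 0.030675² + 0.01227² + 0.693252² + 0.08589² + 0.079755² = 0.005420 + 0.000602 + 0.000941 + 0.000151 + 0.480598 + 0.007377 + 0.006361 = 0.501449.
So 1/D = 1.99422, i.e. 1.994 to 3 decimal places.

1.994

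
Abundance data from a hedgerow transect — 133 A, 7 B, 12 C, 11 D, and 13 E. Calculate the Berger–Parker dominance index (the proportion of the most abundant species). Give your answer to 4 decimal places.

0.7557

Total N = 133+7+12+11+13 = 176, so the proportions are 0.755682, 0.039773, 0.068182, 0.0625, 0.073864 (working shown to 6 dp, full precision carried).
The largest proportion is 0.755682, i.e. d = 0.7557 to 4 decimal places.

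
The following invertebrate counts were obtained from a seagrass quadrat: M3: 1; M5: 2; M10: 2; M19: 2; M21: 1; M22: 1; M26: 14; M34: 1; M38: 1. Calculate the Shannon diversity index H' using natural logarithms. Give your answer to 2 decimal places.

1.57

Total N = 1+2+2+2+1+1+14+1+1 = 25, so the proportions are 0.04, 0.08, 0.08, 0.08, 0.04, 0.04, 0.56, 0.04, 0.04 (working shown to 5 dp, full precision carried).
Each pᵢ ln pᵢ term: 0.04×(-3.21888)=-0.12876, 0.08×(-2.52573)=-0.20206, 0.08×(-2.52573)=-0.20206, 0.08×(-2.52573)=-0.20206, 0.04×(-3.21888)=-0.12876, 0.04×(-3.21888)=-0.12876, 0.56×(-0.57982)=-0.32470, 0.04×(-3.21888)=-0.12876, 0.04×(-3.21888)=-0.12876.
Sum = -1.57465, so H' = 1.57.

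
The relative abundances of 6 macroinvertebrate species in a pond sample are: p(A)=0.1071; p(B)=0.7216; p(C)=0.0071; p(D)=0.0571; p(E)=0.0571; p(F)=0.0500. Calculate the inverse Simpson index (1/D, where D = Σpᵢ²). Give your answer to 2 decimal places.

D = 0.1071² + 0.7216² + 0.0071² + 0.0571² + 0.0571² + 0.05² = 0.01147 + 0.52071 + 0.00005 + 0.00326 + 0.00326 + 0.00250 = 0.54125 (working shown to 5 dp, full precision carried).
So 1/D = 1.8476, i.e. 1.85 to 2 decimal places.

1.85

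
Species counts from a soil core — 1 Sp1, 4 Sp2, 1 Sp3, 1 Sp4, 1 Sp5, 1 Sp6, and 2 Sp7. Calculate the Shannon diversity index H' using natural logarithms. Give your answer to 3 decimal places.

1.768

Total N = 1+4+1+1+1+1+2 = 11, so the proportions are 0.09091, 0.36364, 0.09091, 0.09091, 0.09091, 0.09091, 0.18182 (working shown to 5 dp, full precision carried).
Each pᵢ ln pᵢ term: 0.09091×(-2.39790)=-0.21799, 0.36364×(-1.01160)=-0.36785, 0.09091×(-2.39790)=-0.21799, 0.09091×(-2.39790)=-0.21799, 0.09091×(-2.39790)=-0.21799, 0.09091×(-2.39790)=-0.21799, 0.18182×(-1.70475)=-0.30995.
Sum = -1.76776, so H' = 1.768.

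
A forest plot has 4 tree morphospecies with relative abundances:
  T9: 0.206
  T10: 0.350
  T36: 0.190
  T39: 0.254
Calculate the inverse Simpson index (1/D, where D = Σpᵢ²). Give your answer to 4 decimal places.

3.7657

D = 0.206² + 0.35² + 0.19² + 0.254² = 0.04243600 + 0.12250000 + 0.03610000 + 0.06451600 = 0.26555200 (working shown to 8 dp, full precision carried).
So 1/D = 3.765741, i.e. 3.7657 to 4 decimal places.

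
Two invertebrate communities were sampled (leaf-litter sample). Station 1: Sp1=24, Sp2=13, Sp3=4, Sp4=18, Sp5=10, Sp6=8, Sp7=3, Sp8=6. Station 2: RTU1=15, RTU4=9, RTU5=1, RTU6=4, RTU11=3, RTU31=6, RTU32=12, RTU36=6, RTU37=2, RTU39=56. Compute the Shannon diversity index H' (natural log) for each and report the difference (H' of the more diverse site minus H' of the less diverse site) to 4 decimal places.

Station 1: N=86, proportions 0.2790698, 0.1511628, 0.0465116, 0.2093023, 0.1162791, 0.0930233, 0.0348837, 0.0697674, giving H' = 1.8857743 (working shown to 7 dp, full precision carried).
Station 2: N=114, proportions 0.1315789, 0.0789474, 0.0087719, 0.0350877, 0.0263158, 0.0526316, 0.1052632, 0.0526316, 0.0175439, 0.4912281, giving H' = 1.6891566.
Difference = |1.8857743 − 1.6891566| = 0.1966177, i.e. 0.1966 to 4 decimal places.

0.1966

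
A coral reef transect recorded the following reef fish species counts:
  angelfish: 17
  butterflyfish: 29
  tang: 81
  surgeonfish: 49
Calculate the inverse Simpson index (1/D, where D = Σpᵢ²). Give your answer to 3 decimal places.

3.069

Total N = 17+29+81+49 = 176, so the proportions are 0.096591, 0.164773, 0.460227, 0.278409 (working shown to 6 dp, full precision carried).
D = 0.096591² + 0.164773² + 0.460227² + 0.278409² = 0.009330 + 0.027150 + 0.211809 + 0.077512 = 0.325801.
So 1/D = 3.06936, i.e. 3.069 to 3 decimal places.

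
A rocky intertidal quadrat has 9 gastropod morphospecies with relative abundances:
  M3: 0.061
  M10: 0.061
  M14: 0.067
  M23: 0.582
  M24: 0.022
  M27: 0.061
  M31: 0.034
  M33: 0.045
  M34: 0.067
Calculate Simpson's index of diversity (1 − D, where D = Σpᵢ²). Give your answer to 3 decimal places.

0.637

D = 0.061² + 0.061² + 0.067² + 0.582² + 0.022² + 0.061² + 0.034² + 0.045² + 0.067² = 0.00372 + 0.00372 + 0.00449 + 0.33872 + 0.00048 + 0.00372 + 0.00116 + 0.00202 + 0.00449 = 0.36253 (working shown to 5 dp, full precision carried).
So 1 − D = 0.63747, i.e. 0.637 to 3 decimal places.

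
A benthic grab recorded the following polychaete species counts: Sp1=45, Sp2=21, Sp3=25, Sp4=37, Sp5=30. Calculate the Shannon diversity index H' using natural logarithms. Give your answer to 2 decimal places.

1.57

Total N = 45+21+25+37+30 = 158, so the proportions are 0.2848, 0.1329, 0.1582, 0.2342, 0.1899 (working shown to 4 dp, full precision carried).
Each pᵢ ln pᵢ term: 0.2848×(-1.2559)=-0.3577, 0.1329×(-2.0181)=-0.2682, 0.1582×(-1.8437)=-0.2917, 0.2342×(-1.4517)=-0.3399, 0.1899×(-1.6614)=-0.3155.
Sum = -1.5731, so H' = 1.57.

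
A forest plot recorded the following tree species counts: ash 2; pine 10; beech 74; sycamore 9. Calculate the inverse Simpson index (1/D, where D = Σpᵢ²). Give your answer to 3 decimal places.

1.594

Total N = 2+10+74+9 = 95, so the proportions are 0.021053, 0.105263, 0.778947, 0.094737 (working shown to 6 dp, full precision carried).
D = 0.021053² + 0.105263² + 0.778947² + 0.094737² = 0.000443 + 0.011080 + 0.606759 + 0.008975 = 0.627258.
So 1/D = 1.59424, i.e. 1.594 to 3 decimal places.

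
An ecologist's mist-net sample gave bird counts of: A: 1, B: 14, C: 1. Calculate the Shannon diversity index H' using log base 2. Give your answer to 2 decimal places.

0.67

Total N = 1+14+1 = 16, so the proportions are 0.0625, 0.875, 0.0625 (working shown to 4 dp, full precision carried).
Each pᵢ log₂ pᵢ term: 0.0625×(-4.0000)=-0.2500, 0.875×(-0.1926)=-0.1686, 0.0625×(-4.0000)=-0.2500.
Sum = -0.6686, so H' = 0.67.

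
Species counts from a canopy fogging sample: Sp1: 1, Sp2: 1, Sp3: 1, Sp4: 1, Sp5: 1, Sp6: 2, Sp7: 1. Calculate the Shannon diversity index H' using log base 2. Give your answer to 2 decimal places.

Total N = 1+1+1+1+1+2+1 = 8, so the proportions are 0.125, 0.125, 0.125, 0.125, 0.125, 0.25, 0.125 (working shown to 4 dp, full precision carried).
Each pᵢ log₂ pᵢ term: 0.125×(-3.0000)=-0.3750, 0.125×(-3.0000)=-0.3750, 0.125×(-3.0000)=-0.3750, 0.125×(-3.0000)=-0.3750, 0.125×(-3.0000)=-0.3750, 0.25×(-2.0000)=-0.5000, 0.125×(-3.0000)=-0.3750.
Sum = -2.7500, so H' = 2.75.

2.75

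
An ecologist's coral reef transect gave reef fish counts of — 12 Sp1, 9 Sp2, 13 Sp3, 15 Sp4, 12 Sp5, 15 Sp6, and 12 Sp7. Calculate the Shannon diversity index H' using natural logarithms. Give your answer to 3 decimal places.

Total N = 12+9+13+15+12+15+12 = 88, so the proportions are 0.13636, 0.10227, 0.14773, 0.17045, 0.13636, 0.17045, 0.13636 (working shown to 5 dp, full precision carried).
Each pᵢ ln pᵢ term: 0.13636×(-1.99243)=-0.27170, 0.10227×(-2.28011)=-0.23319, 0.14773×(-1.91239)=-0.28251, 0.17045×(-1.76929)=-0.30158, 0.13636×(-1.99243)=-0.27170, 0.17045×(-1.76929)=-0.30158, 0.13636×(-1.99243)=-0.27170.
Sum = -1.93396, so H' = 1.934.

1.934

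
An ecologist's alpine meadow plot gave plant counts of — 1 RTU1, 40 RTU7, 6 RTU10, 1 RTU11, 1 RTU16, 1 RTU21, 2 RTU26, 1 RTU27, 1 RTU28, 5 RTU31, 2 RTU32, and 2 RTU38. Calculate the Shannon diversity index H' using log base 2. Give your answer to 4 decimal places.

Total N = 1+40+6+1+1+1+2+1+1+5+2+2 = 63, so the proportions are 0.015873, 0.634921, 0.095238, 0.015873, 0.015873, 0.015873, 0.031746, 0.015873, 0.015873, 0.079365, 0.031746, 0.031746 (working shown to 6 dp, full precision carried).
Each pᵢ log₂ pᵢ term: 0.015873×(-5.977280)=-0.094877, 0.634921×(-0.655352)=-0.416096, 0.095238×(-3.392317)=-0.323078, 0.015873×(-5.977280)=-0.094877, 0.015873×(-5.977280)=-0.094877, 0.015873×(-5.977280)=-0.094877, 0.031746×(-4.977280)=-0.158009, 0.015873×(-5.977280)=-0.094877, 0.015873×(-5.977280)=-0.094877, 0.079365×(-3.655352)=-0.290107, 0.031746×(-4.977280)=-0.158009, 0.031746×(-4.977280)=-0.158009.
Sum = -2.072573, so H' = 2.0726.

2.0726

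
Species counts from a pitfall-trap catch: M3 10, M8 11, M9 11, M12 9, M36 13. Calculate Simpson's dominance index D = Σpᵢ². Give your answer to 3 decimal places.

Total N = 10+11+11+9+13 = 54, so the proportions are 0.18519, 0.2037, 0.2037, 0.16667, 0.24074 (working shown to 5 dp, full precision carried).
D = 0.18519² + 0.2037² + 0.2037² + 0.16667² + 0.24074² = 0.03429 + 0.04150 + 0.04150 + 0.02778 + 0.05796 = 0.20302.
To 3 decimal places, D = 0.203.

0.203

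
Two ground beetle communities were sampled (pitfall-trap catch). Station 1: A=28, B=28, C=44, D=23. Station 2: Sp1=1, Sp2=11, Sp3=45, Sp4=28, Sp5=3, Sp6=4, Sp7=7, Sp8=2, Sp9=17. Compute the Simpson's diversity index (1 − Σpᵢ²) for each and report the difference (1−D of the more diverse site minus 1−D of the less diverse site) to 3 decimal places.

0.030

Station 1: N=123, proportions 0.227642, 0.227642, 0.357724, 0.186992, giving 1−D = 0.733426 (working shown to 6 dp, full precision carried).
Station 2: N=118, proportions 0.008475, 0.09322, 0.381356, 0.237288, 0.025424, 0.033898, 0.059322, 0.016949, 0.144068, giving 1−D = 0.763143.
Difference = |0.733426 − 0.763143| = 0.029717, i.e. 0.030 to 3 decimal places.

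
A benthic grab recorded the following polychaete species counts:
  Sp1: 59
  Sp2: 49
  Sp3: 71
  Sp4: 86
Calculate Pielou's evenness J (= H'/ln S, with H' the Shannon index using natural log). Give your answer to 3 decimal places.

Total N = 59+49+71+86 = 265, so the proportions are 0.22264, 0.18491, 0.26792, 0.32453 (working shown to 5 dp, full precision carried).
H' = −Σ pᵢ ln pᵢ = −((-0.33445) + (-0.31210) + (-0.35287) + (-0.36522)) = 1.36464.
With S = 4 species, ln S = 1.38629, so J = 1.36464/1.38629 = 0.98438, i.e. 0.984 to 3 decimal places.

0.984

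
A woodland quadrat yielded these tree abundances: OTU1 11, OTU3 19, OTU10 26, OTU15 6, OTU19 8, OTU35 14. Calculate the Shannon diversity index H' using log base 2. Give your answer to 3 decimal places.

2.419

Total N = 11+19+26+6+8+14 = 84, so the proportions are 0.13095, 0.22619, 0.30952, 0.07143, 0.09524, 0.16667 (working shown to 5 dp, full precision carried).
Each pᵢ log₂ pᵢ term: 0.13095×(-2.93289)=-0.38407, 0.22619×(-2.14439)=-0.48504, 0.30952×(-1.69188)=-0.52368, 0.07143×(-3.80735)=-0.27195, 0.09524×(-3.39232)=-0.32308, 0.16667×(-2.58496)=-0.43083.
Sum = -2.41864, so H' = 2.419.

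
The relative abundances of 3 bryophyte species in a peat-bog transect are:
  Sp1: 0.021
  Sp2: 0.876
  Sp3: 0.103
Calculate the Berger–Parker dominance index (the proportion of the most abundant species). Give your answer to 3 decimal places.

The largest proportion is 0.876, i.e. d = 0.876 to 3 decimal places.

0.876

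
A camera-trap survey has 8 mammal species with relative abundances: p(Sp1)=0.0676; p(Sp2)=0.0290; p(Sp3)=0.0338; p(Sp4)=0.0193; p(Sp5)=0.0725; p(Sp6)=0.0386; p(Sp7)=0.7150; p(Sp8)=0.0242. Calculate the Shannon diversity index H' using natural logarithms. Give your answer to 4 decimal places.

1.1213

Each pᵢ ln pᵢ term (working shown to 6 dp, full precision carried): 0.0676×(-2.694147)=-0.182124, 0.029×(-3.540459)=-0.102673, 0.0338×(-3.387294)=-0.114491, 0.0193×(-3.947650)=-0.076190, 0.0725×(-2.624169)=-0.190252, 0.0386×(-3.254503)=-0.125624, 0.715×(-0.335473)=-0.239863, 0.0242×(-3.721403)=-0.090058.
Sum = -1.121275, so H' = 1.1213.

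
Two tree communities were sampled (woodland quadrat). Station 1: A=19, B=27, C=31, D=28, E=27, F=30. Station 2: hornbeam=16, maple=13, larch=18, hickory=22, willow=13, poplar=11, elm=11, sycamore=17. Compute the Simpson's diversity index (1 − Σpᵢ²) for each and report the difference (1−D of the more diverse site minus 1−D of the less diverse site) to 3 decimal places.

Station 1: N=162, proportions 0.11728, 0.16667, 0.19136, 0.17284, 0.16667, 0.18519, giving 1−D = 0.82990 (working shown to 5 dp, full precision carried).
Station 2: N=121, proportions 0.13223, 0.10744, 0.14876, 0.18182, 0.10744, 0.09091, 0.09091, 0.1405, giving 1−D = 0.86797.
Difference = |0.82990 − 0.86797| = 0.03807, i.e. 0.038 to 3 decimal places.

0.038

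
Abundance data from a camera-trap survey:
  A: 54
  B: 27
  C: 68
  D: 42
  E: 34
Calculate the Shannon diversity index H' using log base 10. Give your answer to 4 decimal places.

Total N = 54+27+68+42+34 = 225, so the proportions are 0.24, 0.12, 0.302222, 0.186667, 0.151111 (working shown to 6 dp, full precision carried).
Each pᵢ log₁₀ pᵢ term: 0.24×(-0.619789)=-0.148749, 0.12×(-0.920819)=-0.110498, 0.302222×(-0.519674)=-0.157057, 0.186667×(-0.728933)=-0.136068, 0.151111×(-0.820704)=-0.124017.
Sum = -0.676389, so H' = 0.6764.

0.6764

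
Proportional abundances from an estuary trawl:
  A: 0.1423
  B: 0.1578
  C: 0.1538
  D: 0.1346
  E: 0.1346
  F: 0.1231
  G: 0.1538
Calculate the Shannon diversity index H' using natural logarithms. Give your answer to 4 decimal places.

Each pᵢ ln pᵢ term (working shown to 6 dp, full precision carried): 0.1423×(-1.949818)=-0.277459, 0.1578×(-1.846427)=-0.291366, 0.1538×(-1.872102)=-0.287929, 0.1346×(-2.005448)=-0.269933, 0.1346×(-2.005448)=-0.269933, 0.1231×(-2.094758)=-0.257865, 0.1538×(-1.872102)=-0.287929.
Sum = -1.942415, so H' = 1.9424.

1.9424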